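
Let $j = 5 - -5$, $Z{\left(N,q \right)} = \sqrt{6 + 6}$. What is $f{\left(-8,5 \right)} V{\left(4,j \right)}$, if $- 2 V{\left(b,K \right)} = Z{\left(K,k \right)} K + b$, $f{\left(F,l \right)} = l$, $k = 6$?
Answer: $-10 - 50 \sqrt{3} \approx -96.603$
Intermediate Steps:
$Z{\left(N,q \right)} = 2 \sqrt{3}$ ($Z{\left(N,q \right)} = \sqrt{12} = 2 \sqrt{3}$)
$j = 10$ ($j = 5 + 5 = 10$)
$V{\left(b,K \right)} = - \frac{b}{2} - K \sqrt{3}$ ($V{\left(b,K \right)} = - \frac{2 \sqrt{3} K + b}{2} = - \frac{2 K \sqrt{3} + b}{2} = - \frac{b + 2 K \sqrt{3}}{2} = - \frac{b}{2} - K \sqrt{3}$)
$f{\left(-8,5 \right)} V{\left(4,j \right)} = 5 \left(\left(- \frac{1}{2}\right) 4 - 10 \sqrt{3}\right) = 5 \left(-2 - 10 \sqrt{3}\right) = -10 - 50 \sqrt{3}$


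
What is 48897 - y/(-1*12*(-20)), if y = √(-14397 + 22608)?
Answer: 48897 - √8211/240 ≈ 48897.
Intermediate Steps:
y = √8211 ≈ 90.615
48897 - y/(-1*12*(-20)) = 48897 - √8211/(-1*12*(-20)) = 48897 - √8211/((-12*(-20))) = 48897 - √8211/240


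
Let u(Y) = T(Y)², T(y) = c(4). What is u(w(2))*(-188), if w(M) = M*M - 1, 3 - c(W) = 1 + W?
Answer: -752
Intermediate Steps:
c(W) = 2 - W (c(W) = 3 - (1 + W) = 3 + (-1 - W) = 2 - W)
T(y) = -2 (T(y) = 2 - 1*4 = 2 - 4 = -2)
w(M) = -1 + M² (w(M) = M² - 1 = -1 + M²)
u(Y) = 4 (u(Y) = (-2)² = 4)
u(w(2))*(-188) = 4*(-188) = -752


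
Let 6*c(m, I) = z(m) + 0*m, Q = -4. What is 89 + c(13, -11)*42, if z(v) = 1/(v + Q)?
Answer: 808/9 ≈ 89.778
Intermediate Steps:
z(v) = 1/(-4 + v) (z(v) = 1/(v - 4) = 1/(-4 + v))
c(m, I) = 1/(6*(-4 + m)) (c(m, I) = (1/(-4 + m) + 0*m)/6 = (1/(-4 + m) + 0)/6 = 1/(6*(-4 + m)))
89 + c(13, -11)*42 = 89 + (1/(6*(-4 + 13)))*42 = 89 + ((1/6)/9)*42 = 89 + ((1/6)*(1/9))*42 = 89 + (1/54)*42 = 89 + 7/9 = 808/9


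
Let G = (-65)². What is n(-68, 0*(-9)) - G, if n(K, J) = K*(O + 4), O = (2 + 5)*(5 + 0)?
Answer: -6877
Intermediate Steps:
G = 4225
O = 35 (O = 7*5 = 35)
n(K, J) = 39*K (n(K, J) = K*(35 + 4) = K*39 = 39*K)
n(-68, 0*(-9)) - G = 39*(-68) - 1*4225 = -2652 - 4225 = -6877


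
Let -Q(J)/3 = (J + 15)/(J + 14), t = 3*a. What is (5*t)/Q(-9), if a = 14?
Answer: -175/3 ≈ -58.333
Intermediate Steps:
t = 42 (t = 3*14 = 42)
Q(J) = -3*(15 + J)/(14 + J) (Q(J) = -3*(J + 15)/(J + 14) = -3*(15 + J)/(14 + J))
(5*t)/Q(-9) = (5*42)/((3*(-15 - 1*(-9))/(14 - 9))) = 210/((3*(-15 + 9)/5)) = 210/((3*(1/5)*(-6))) = 210/(-18/5) = 210*(-5/18) = -175/3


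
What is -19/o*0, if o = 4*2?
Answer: 0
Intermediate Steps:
o = 8
-19/o*0 = -19/8*0 = 0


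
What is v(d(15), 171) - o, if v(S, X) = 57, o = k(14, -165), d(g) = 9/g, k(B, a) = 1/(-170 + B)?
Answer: 8893/156 ≈ 57.006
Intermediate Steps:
o = -1/156 (o = 1/(-170 + 14) = 1/(-156) = -1/156 ≈ -0.0064103)
v(d(15), 171) - o = 57 - 1*(-1/156) = 57 + 1/156 = 8893/156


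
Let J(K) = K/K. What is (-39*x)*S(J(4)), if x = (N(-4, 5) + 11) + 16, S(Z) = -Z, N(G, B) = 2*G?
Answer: 741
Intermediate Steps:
J(K) = 1
x = 19 (x = (2*(-4) + 11) + 16 = (-8 + 11) + 16 = 3 + 16 = 19)
(-39*x)*S(J(4)) = (-39*19)*(-1*1) = -741*(-1) = 741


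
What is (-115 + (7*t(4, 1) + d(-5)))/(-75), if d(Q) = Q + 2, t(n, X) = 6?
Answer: 76/75 ≈ 1.0133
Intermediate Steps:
d(Q) = 2 + Q
(-115 + (7*t(4, 1) + d(-5)))/(-75) = (-115 + (7*6 + (2 - 5)))/(-75) = (-115 + (42 - 3))*(-1/75) = (-115 + 39)*(-1/75) = -76*(-1/75) = 76/75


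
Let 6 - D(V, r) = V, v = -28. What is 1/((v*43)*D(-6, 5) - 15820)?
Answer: -1/30268 ≈ -3.3038e-5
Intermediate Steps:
D(V, r) = 6 - V
1/((v*43)*D(-6, 5) - 15820) = 1/((-28*43)*(6 - 1*(-6)) - 15820) = 1/(-1204*(6 + 6) - 15820) = 1/(-1204*12 - 15820) = 1/(-14448 - 15820) = 1/(-30268) = -1/30268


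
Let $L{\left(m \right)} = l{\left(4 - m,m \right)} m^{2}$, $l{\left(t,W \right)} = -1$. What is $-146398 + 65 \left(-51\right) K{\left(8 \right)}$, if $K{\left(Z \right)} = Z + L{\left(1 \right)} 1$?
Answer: $-169603$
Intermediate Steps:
$L{\left(m \right)} = - m^{2}$
$K{\left(Z \right)} = -1 + Z$ ($K{\left(Z \right)} = Z + - 1^{2} \cdot 1 = Z + \left(-1\right) 1 \cdot 1 = Z - 1 = -1 + Z$)
$-146398 + 65 \left(-51\right) K{\left(8 \right)} = -146398 + 65 \left(-51\right) \left(-1 + 8\right) = -146398 - 23205 = -169603$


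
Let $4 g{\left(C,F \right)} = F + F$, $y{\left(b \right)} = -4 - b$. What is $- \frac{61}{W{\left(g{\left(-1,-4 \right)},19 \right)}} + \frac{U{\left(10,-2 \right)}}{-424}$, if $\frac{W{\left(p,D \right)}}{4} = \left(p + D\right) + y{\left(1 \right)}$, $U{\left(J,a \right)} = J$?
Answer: $- \frac{3293}{2544} \approx -1.2944$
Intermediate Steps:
$g{\left(C,F \right)} = \frac{F}{2}$ ($g{\left(C,F \right)} = \frac{F + F}{4} = \frac{2 F}{4} = \frac{F}{2}$)
$W{\left(p,D \right)} = -20 + 4 D + 4 p$ ($W{\left(p,D \right)} = 4 \left(\left(p + D\right) - 5\right) = 4 \left(\left(D + p\right) - 5\right) = 4 \left(-5 + D + p\right) = -20 + 4 D + 4 p$)
$- \frac{61}{W{\left(g{\left(-1,-4 \right)},19 \right)}} + \frac{U{\left(10,-2 \right)}}{-424} = - \frac{61}{-20 + 4 \cdot 19 + 4 \cdot \frac{1}{2} \left(-4\right)} + \frac{10}{-424} = - \frac{61}{-20 + 76 + 4 \left(-2\right)} + 10 \left(- \frac{1}{424}\right) = - \frac{61}{-20 + 76 - 8} - \frac{5}{212} = - \frac{61}{48} - \frac{5}{212} = - \frac{3293}{2544}$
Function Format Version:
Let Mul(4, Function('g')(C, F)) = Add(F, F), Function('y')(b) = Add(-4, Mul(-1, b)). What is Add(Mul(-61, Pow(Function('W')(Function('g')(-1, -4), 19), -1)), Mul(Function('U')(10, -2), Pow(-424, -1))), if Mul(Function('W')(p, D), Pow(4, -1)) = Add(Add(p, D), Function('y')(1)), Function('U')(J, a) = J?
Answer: Rational(-3293, 2544) ≈ -1.2944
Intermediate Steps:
Function('g')(C, F) = Mul(Rational(1, 2), F) (Function('g')(C, F) = Mul(Rational(1, 4), Add(F, F)) = Mul(Rational(1, 4), Mul(2, F)) = Mul(Rational(1, 2), F))
Function('W')(p, D) = Add(-20, Mul(4, D), Mul(4, p)) (Function('W')(p, D) = Mul(4, Add(Add(p, D), Add(-4, Mul(-1, 1)))) = Mul(4, Add(Add(D, p), Add(-4, -1))) = Mul(4, Add(Add(D, p), -5)) = Mul(4, Add(-5, D, p)) = Add(-20, Mul(4, D), Mul(4, p)))
Add(Mul(-61, Pow(Function('W')(Function('g')(-1, -4), 19), -1)), Mul(Function('U')(10, -2), Pow(-424, -1))) = Add(Mul(-61, Pow(Add(-20, Mul(4, 19), Mul(4, Mul(Rational(1, 2), -4))), -1)), Mul(10, Pow(-424, -1))) = Add(Mul(-61, Pow(Add(-20, 76, Mul(4, -2)), -1)), Mul(10, Rational(-1, 424))) = Add(Mul(-61, Pow(Add(-20, 76, -8), -1)), Rational(-5, 212)) = Add(Mul(-61, Pow(48, -1)), Rational(-5, 212)) = Add(Mul(-61, Rational(1, 48)), Rational(-5, 212)) = Add(Rational(-61, 48), Rational(-5, 212)) = Rational(-3293, 2544)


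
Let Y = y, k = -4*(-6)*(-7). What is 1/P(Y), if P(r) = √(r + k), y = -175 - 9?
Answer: -I*√22/88 ≈ -0.0533*I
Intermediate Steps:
y = -184
k = -168 (k = 24*(-7) = -168)
Y = -184
P(r) = √(-168 + r) (P(r) = √(r - 168) = √(-168 + r))
1/P(Y) = 1/(√(-168 - 184)) = 1/(√(-352)) = 1/(4*I*√22) = -I*√22/88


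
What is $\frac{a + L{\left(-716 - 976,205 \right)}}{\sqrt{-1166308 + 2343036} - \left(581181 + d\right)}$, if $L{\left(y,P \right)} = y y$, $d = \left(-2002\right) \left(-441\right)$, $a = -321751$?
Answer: $- \frac{3720349522119}{2143479291241} - \frac{5082226 \sqrt{294182}}{2143479291241} \approx -1.7369$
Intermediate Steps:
$d = 882882$
$L{\left(y,P \right)} = y^{2}$
$\frac{a + L{\left(-716 - 976,205 \right)}}{\sqrt{-1166308 + 2343036} - \left(581181 + d\right)} = \frac{-321751 + \left(-716 - 976\right)^{2}}{\sqrt{-1166308 + 2343036} - 1464063} = \frac{-321751 + \left(-716 - 976\right)^{2}}{\sqrt{1176728} - 1464063} = \frac{-321751 + \left(-1692\right)^{2}}{2 \sqrt{294182} - 1464063} = \frac{-321751 + 2862864}{-1464063 + 2 \sqrt{294182}} = \frac{2541113}{-1464063 + 2 \sqrt{294182}}$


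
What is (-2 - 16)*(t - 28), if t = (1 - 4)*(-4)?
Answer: 288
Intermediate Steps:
t = 12 (t = -3*(-4) = 12)
(-2 - 16)*(t - 28) = (-2 - 16)*(12 - 28) = -18*(-16) = 288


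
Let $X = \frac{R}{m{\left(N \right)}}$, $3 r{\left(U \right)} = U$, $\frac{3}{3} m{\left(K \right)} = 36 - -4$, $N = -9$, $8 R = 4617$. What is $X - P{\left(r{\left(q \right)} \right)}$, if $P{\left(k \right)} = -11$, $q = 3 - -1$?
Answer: $\frac{8137}{320} \approx 25.428$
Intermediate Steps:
$R = \frac{4617}{8}$ ($R = \frac{1}{8} \cdot 4617 = \frac{4617}{8} \approx 577.13$)
$m{\left(K \right)} = 40$ ($m{\left(K \right)} = 36 - -4 = 36 + 4 = 40$)
$q = 4$ ($q = 3 + 1 = 4$)
$r{\left(U \right)} = \frac{U}{3}$
$X = \frac{4617}{320}$ ($X = \frac{4617}{8 \cdot 40} = \frac{4617}{8} \cdot \frac{1}{40} = \frac{4617}{320} \approx 14.428$)
$X - P{\left(r{\left(q \right)} \right)} = \frac{4617}{320} - -11 = \frac{4617}{320} + 11 = \frac{8137}{320}$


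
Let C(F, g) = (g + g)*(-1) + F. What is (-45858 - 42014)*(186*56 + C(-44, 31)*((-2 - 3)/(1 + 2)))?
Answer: -2792396416/3 ≈ -9.3080e+8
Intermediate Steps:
C(F, g) = F - 2*g (C(F, g) = (2*g)*(-1) + F = -2*g + F = F - 2*g)
(-45858 - 42014)*(186*56 + C(-44, 31)*((-2 - 3)/(1 + 2))) = (-45858 - 42014)*(186*56 + (-44 - 2*31)*((-2 - 3)/(1 + 2))) = -87872*(10416 + (-44 - 62)*(-5/3)) = -87872*(10416 - (-530)/3) = -87872*(10416 - 106*(-5/3)) = -87872*(10416 + 530/3) = -87872*31778/3 = -2792396416/3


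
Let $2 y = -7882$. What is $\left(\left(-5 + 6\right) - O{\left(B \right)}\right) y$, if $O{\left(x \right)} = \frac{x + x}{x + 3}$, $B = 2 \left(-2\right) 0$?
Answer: $-3941$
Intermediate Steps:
$y = -3941$ ($y = \frac{1}{2} \left(-7882\right) = -3941$)
$B = 0$ ($B = \left(-4\right) 0 = 0$)
$O{\left(x \right)} = \frac{2 x}{3 + x}$
$\left(\left(-5 + 6\right) - O{\left(B \right)}\right) y = \left(\left(-5 + 6\right) - 2 \cdot 0 \frac{1}{3 + 0}\right) \left(-3941\right) = \left(1 - 2 \cdot 0 \cdot \frac{1}{3}\right) \left(-3941\right) = \left(1 - 0\right) \left(-3941\right) = \left(1 + 0\right) \left(-3941\right) = 1 \left(-3941\right) = -3941$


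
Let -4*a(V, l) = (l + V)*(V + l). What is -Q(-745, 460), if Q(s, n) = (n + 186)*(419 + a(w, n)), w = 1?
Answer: 68102935/2 ≈ 3.4051e+7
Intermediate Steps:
a(V, l) = -(V + l)²/4 (a(V, l) = -(l + V)*(V + l)/4 = -(V + l)*(V + l)/4 = -(V + l)²/4)
Q(s, n) = (186 + n)*(419 - (1 + n)²/4) (Q(s, n) = (n + 186)*(419 - (1 + n)²/4) = (186 + n)*(419 - (1 + n)²/4))
-Q(-745, 460) = -(155775/2 - 47*460² - ¼*460³ + (1303/4)*460) = -(155775/2 - 47*211600 - ¼*97336000 + 149845) = -(155775/2 - 9945200 - 24334000 + 149845) = -1*(-68102935/2) = 68102935/2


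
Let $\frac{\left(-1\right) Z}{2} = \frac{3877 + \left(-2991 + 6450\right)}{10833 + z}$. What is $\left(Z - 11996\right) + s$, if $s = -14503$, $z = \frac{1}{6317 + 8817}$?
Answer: $- \frac{4344643608925}{163946623} \approx -26500.0$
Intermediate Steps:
$z = \frac{1}{15134} \approx 6.6076 \cdot 10^{-5}$
$Z = - \frac{222046048}{163946623}$ ($Z = - 2 \frac{3877 + \left(-2991 + 6450\right)}{10833 + \frac{1}{15134}} = - 2 \frac{3877 + 3459}{\frac{163946623}{15134}} = - 2 \cdot 7336 \cdot \frac{15134}{163946623} = \left(-2\right) \frac{111023024}{163946623} = - \frac{222046048}{163946623} \approx -1.3544$)
$\left(Z - 11996\right) + s = \left(- \frac{222046048}{163946623} - 11996\right) - 14503 = - \frac{1966925735556}{163946623} - 14503 = - \frac{4344643608925}{163946623}$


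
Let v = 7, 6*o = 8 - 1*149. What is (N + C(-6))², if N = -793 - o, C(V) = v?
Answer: 2325625/4 ≈ 5.8141e+5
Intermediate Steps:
o = -47/2 (o = (8 - 1*149)/6 = (8 - 149)/6 = (⅙)*(-141) = -47/2 ≈ -23.500)
C(V) = 7
N = -1539/2 (N = -793 - 1*(-47/2) = -793 + 47/2 = -1539/2 ≈ -769.50)
(N + C(-6))² = (-1539/2 + 7)² = (-1525/2)² = 2325625/4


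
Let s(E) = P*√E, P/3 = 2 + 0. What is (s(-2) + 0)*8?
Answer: 48*I*√2 ≈ 67.882*I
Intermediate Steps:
P = 6 (P = 3*(2 + 0) = 3*2 = 6)
s(E) = 6*√E
(s(-2) + 0)*8 = (6*√(-2) + 0)*8 = (6*(I*√2) + 0)*8 = (6*I*√2 + 0)*8 = (6*I*√2)*8 = 48*I*√2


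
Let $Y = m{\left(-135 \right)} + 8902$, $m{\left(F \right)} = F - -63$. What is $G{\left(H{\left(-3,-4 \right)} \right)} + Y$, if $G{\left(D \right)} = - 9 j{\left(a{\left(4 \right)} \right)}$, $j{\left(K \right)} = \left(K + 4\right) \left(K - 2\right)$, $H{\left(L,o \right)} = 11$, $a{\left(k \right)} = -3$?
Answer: $8875$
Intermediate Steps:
$m{\left(F \right)} = 63 + F$ ($m{\left(F \right)} = F + 63 = 63 + F$)
$j{\left(K \right)} = \left(-2 + K\right) \left(4 + K\right)$ ($j{\left(K \right)} = \left(4 + K\right) \left(-2 + K\right) = \left(-2 + K\right) \left(4 + K\right)$)
$G{\left(D \right)} = 45$ ($G{\left(D \right)} = - 9 \left(-8 + \left(-3\right)^{2} + 2 \left(-3\right)\right) = - 9 \left(-8 + 9 - 6\right) = \left(-9\right) \left(-5\right) = 45$)
$Y = 8830$ ($Y = \left(63 - 135\right) + 8902 = -72 + 8902 = 8830$)
$G{\left(H{\left(-3,-4 \right)} \right)} + Y = 45 + 8830 = 8875$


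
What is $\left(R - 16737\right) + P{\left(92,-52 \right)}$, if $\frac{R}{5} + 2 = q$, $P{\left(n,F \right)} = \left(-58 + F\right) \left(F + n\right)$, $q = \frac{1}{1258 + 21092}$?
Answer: $- \frac{94527089}{4470} \approx -21147.0$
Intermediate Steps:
$q = \frac{1}{22350} \approx 4.4743 \cdot 10^{-5}$
$R = - \frac{44699}{4470}$ ($R = -10 + 5 \cdot \frac{1}{22350} = -10 + \frac{1}{4470} = - \frac{44699}{4470} \approx -9.9998$)
$\left(R - 16737\right) + P{\left(92,-52 \right)} = \left(- \frac{44699}{4470} - 16737\right) - \left(7104 - 2704\right) = - \frac{74859089}{4470} + \left(2704 + 3016 - 5336 - 4784\right) = - \frac{74859089}{4470} - 4400 = - \frac{94527089}{4470}$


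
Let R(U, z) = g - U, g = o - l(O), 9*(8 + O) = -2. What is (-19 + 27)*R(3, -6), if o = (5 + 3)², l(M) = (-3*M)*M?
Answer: 56984/27 ≈ 2110.5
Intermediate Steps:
O = -74/9 (O = -8 + (⅑)*(-2) = -8 - 2/9 = -74/9 ≈ -8.2222)
l(M) = -3*M²
o = 64 (o = 8² = 64)
g = 7204/27 (g = 64 - (-3)*(-74/9)² = 64 - (-3)*5476/81 = 64 - 1*(-5476/27) = 64 + 5476/27 = 7204/27 ≈ 266.81)
R(U, z) = 7204/27 - U
(-19 + 27)*R(3, -6) = (-19 + 27)*(7204/27 - 1*3) = 8*(7204/27 - 3) = 8*(7123/27) = 56984/27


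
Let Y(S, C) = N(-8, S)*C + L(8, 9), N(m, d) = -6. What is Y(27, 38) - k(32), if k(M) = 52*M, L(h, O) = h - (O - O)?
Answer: -1884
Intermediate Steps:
L(h, O) = h (L(h, O) = h - 1*0 = h + 0 = h)
Y(S, C) = 8 - 6*C (Y(S, C) = -6*C + 8 = 8 - 6*C)
Y(27, 38) - k(32) = (8 - 6*38) - 52*32 = (8 - 228) - 1*1664 = -220 - 1664 = -1884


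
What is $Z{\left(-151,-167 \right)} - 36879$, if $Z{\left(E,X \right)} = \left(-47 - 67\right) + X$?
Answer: $-37160$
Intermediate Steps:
$Z{\left(E,X \right)} = -114 + X$
$Z{\left(-151,-167 \right)} - 36879 = \left(-114 - 167\right) - 36879 = -281 - 36879 = -37160$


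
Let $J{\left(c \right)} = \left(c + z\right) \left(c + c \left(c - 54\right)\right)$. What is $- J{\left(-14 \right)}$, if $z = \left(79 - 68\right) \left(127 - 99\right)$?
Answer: $-275772$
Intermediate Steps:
$z = 308$ ($z = 11 \cdot 28 = 308$)
$J{\left(c \right)} = \left(308 + c\right) \left(c + c \left(-54 + c\right)\right)$ ($J{\left(c \right)} = \left(c + 308\right) \left(c + c \left(c - 54\right)\right) = \left(308 + c\right) \left(c + c \left(-54 + c\right)\right)$)
$- J{\left(-14 \right)} = - \left(-14\right) \left(-16324 + \left(-14\right)^{2} + 255 \left(-14\right)\right) = - \left(-14\right) \left(-16324 + 196 - 3570\right) = - \left(-14\right) \left(-19698\right) = \left(-1\right) 275772 = -275772$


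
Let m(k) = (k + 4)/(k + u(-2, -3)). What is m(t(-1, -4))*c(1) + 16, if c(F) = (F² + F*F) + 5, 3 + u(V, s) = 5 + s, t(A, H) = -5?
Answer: 103/6 ≈ 17.167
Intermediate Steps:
u(V, s) = 2 + s (u(V, s) = -3 + (5 + s) = 2 + s)
m(k) = (4 + k)/(-1 + k) (m(k) = (k + 4)/(k + (2 - 3)) = (4 + k)/(k - 1) = (4 + k)/(-1 + k))
c(F) = 5 + 2*F² (c(F) = (F² + F²) + 5 = 2*F² + 5 = 5 + 2*F²)
m(t(-1, -4))*c(1) + 16 = ((4 - 5)/(-1 - 5))*(5 + 2*1²) + 16 = (-1/(-6))*(5 + 2*1) + 16 = (-⅙*(-1))*(5 + 2) + 16 = (⅙)*7 + 16 = 7/6 + 16 = 103/6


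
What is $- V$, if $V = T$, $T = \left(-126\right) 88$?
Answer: $11088$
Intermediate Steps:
$T = -11088$
$V = -11088$
$- V = \left(-1\right) \left(-11088\right) = 11088$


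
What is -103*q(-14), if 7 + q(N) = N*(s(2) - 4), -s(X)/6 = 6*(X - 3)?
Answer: 46865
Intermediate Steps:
s(X) = 108 - 36*X (s(X) = -36*(X - 3) = -36*(-3 + X) = -6*(-18 + 6*X) = 108 - 36*X)
q(N) = -7 + 32*N (q(N) = -7 + N*((108 - 36*2) - 4) = -7 + N*((108 - 72) - 4) = -7 + N*(36 - 4) = -7 + N*32 = -7 + 32*N)
-103*q(-14) = -103*(-7 + 32*(-14)) = -103*(-7 - 448) = -103*(-455) = 46865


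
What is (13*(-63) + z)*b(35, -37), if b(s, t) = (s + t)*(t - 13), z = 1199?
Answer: 38000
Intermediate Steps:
b(s, t) = (-13 + t)*(s + t) (b(s, t) = (s + t)*(-13 + t) = (-13 + t)*(s + t))
(13*(-63) + z)*b(35, -37) = (13*(-63) + 1199)*((-37)**2 - 13*35 - 13*(-37) + 35*(-37)) = (-819 + 1199)*(1369 - 455 + 481 - 1295) = 380*100 = 38000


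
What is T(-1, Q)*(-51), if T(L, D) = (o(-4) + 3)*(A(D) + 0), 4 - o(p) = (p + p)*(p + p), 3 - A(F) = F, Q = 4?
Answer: -2907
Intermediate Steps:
A(F) = 3 - F
o(p) = 4 - 4*p² (o(p) = 4 - (p + p)*(p + p) = 4 - 2*p*2*p = 4 - 4*p²)
T(L, D) = -171 + 57*D (T(L, D) = ((4 - 4*(-4)²) + 3)*((3 - D) + 0) = ((4 - 4*16) + 3)*(3 - D) = ((4 - 64) + 3)*(3 - D) = (-60 + 3)*(3 - D) = -57*(3 - D) = -171 + 57*D)
T(-1, Q)*(-51) = (-171 + 57*4)*(-51) = (-171 + 228)*(-51) = 57*(-51) = -2907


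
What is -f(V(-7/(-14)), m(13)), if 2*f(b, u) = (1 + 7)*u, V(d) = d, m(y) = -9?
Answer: 36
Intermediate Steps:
f(b, u) = 4*u (f(b, u) = ((1 + 7)*u)/2 = (8*u)/2 = 4*u)
-f(V(-7/(-14)), m(13)) = -4*(-9) = -1*(-36) = 36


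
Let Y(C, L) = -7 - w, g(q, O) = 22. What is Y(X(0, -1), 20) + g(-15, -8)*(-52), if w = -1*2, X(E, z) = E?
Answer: -1149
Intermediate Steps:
w = -2
Y(C, L) = -5 (Y(C, L) = -7 - 1*(-2) = -7 + 2 = -5)
Y(X(0, -1), 20) + g(-15, -8)*(-52) = -5 + 22*(-52) = -5 - 1144 = -1149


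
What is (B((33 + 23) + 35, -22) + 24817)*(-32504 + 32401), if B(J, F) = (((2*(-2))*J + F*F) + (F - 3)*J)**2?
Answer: -480890726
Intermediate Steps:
B(J, F) = (F**2 - 4*J + J*(-3 + F))**2 (B(J, F) = ((-4*J + F**2) + (-3 + F)*J)**2 = ((F**2 - 4*J) + J*(-3 + F))**2 = (F**2 - 4*J + J*(-3 + F))**2)
(B((33 + 23) + 35, -22) + 24817)*(-32504 + 32401) = (((-22)**2 - 7*((33 + 23) + 35) - 22*((33 + 23) + 35))**2 + 24817)*(-32504 + 32401) = ((484 - 7*(56 + 35) - 22*(56 + 35))**2 + 24817)*(-103) = ((484 - 7*91 - 22*91)**2 + 24817)*(-103) = ((484 - 637 - 2002)**2 + 24817)*(-103) = ((-2155)**2 + 24817)*(-103) = (4644025 + 24817)*(-103) = 4668842*(-103) = -480890726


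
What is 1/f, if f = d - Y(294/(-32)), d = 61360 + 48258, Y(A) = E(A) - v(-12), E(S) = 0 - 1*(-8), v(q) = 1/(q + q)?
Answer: 24/2630639 ≈ 9.1233e-6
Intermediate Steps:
v(q) = 1/(2*q)
E(S) = 8 (E(S) = 0 + 8 = 8)
Y(A) = 193/24 (Y(A) = 8 - 1/(2*(-12)) = 8 - (-1)/(2*12) = 8 - 1*(-1/24) = 8 + 1/24 = 193/24)
d = 109618
f = 2630639/24 (f = 109618 - 1*193/24 = 109618 - 193/24 = 2630639/24 ≈ 1.0961e+5)
1/f = 1/(2630639/24) = 24/2630639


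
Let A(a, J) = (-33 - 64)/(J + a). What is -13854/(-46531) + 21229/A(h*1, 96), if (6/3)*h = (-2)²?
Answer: -96803702864/4513507 ≈ -21448.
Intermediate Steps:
h = 2 (h = (½)*(-2)² = (½)*4 = 2)
A(a, J) = -97/(J + a)
-13854/(-46531) + 21229/A(h*1, 96) = -13854/(-46531) + 21229/((-97/(96 + 2*1))) = -13854*(-1/46531) + 21229/((-97/(96 + 2))) = 13854/46531 + 21229/((-97/98)) = 13854/46531 + 21229/((-97*1/98)) = 13854/46531 + 21229/(-97/98) = 13854/46531 + 21229*(-98/97) = 13854/46531 - 2080442/97 = -96803702864/4513507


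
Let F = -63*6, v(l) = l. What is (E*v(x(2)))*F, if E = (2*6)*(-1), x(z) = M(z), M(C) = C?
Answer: 9072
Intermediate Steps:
x(z) = z
F = -378
E = -12 (E = 12*(-1) = -12)
(E*v(x(2)))*F = -12*2*(-378) = -24*(-378) = 9072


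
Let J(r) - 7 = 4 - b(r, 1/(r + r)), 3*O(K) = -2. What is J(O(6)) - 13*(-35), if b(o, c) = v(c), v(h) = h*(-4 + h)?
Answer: 7399/16 ≈ 462.44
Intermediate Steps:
O(K) = -2/3 (O(K) = (1/3)*(-2) = -2/3)
b(o, c) = c*(-4 + c)
J(r) = 11 - (-4 + 1/(2*r))/(2*r) (J(r) = 7 + (4 - (-4 + 1/(r + r))/(r + r)) = 7 + (4 - (-4 + 1/(2*r))/(2*r)) = 11 - (-4 + 1/(2*r))/(2*r))
J(O(6)) - 13*(-35) = (11 + 2/(-2/3) - 1/(4*(-2/3)**2)) - 13*(-35) = (11 + 2*(-3/2) - 1/4*9/4) + 455 = (11 - 3 - 9/16) + 455 = 119/16 + 455 = 7399/16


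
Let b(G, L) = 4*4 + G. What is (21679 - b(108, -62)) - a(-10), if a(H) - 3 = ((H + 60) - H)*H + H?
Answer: 22162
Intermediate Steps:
b(G, L) = 16 + G
a(H) = 3 + 61*H (a(H) = 3 + (((H + 60) - H)*H + H) = 3 + (((60 + H) - H)*H + H) = 3 + (60*H + H) = 3 + 61*H)
(21679 - b(108, -62)) - a(-10) = (21679 - (16 + 108)) - (3 + 61*(-10)) = (21679 - 1*124) - (3 - 610) = (21679 - 124) - 1*(-607) = 21555 + 607 = 22162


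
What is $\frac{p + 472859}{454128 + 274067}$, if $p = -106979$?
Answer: $\frac{73176}{145639} \approx 0.50245$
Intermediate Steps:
$\frac{p + 472859}{454128 + 274067} = \frac{-106979 + 472859}{454128 + 274067} = \frac{365880}{728195} = 365880 \cdot \frac{1}{728195} = \frac{73176}{145639}$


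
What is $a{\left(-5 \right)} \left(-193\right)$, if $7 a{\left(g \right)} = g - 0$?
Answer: $\frac{965}{7} \approx 137.86$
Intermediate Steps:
$a{\left(g \right)} = \frac{g}{7}$ ($a{\left(g \right)} = \frac{g - 0}{7} = \frac{g + 0}{7} = \frac{g}{7}$)
$a{\left(-5 \right)} \left(-193\right) = \frac{1}{7} \left(-5\right) \left(-193\right) = \left(- \frac{5}{7}\right) \left(-193\right) = \frac{965}{7}$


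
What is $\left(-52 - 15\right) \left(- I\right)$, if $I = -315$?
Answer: $-21105$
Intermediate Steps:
$\left(-52 - 15\right) \left(- I\right) = \left(-52 - 15\right) \left(\left(-1\right) \left(-315\right)\right) = \left(-67\right) 315 = -21105$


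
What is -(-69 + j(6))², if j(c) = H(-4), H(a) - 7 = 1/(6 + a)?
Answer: -15129/4 ≈ -3782.3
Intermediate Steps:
H(a) = 7 + 1/(6 + a)
j(c) = 15/2 (j(c) = (43 + 7*(-4))/(6 - 4) = (43 - 28)/2 = (½)*15 = 15/2)
-(-69 + j(6))² = -(-69 + 15/2)² = -(-123/2)² = -1*15129/4 = -15129/4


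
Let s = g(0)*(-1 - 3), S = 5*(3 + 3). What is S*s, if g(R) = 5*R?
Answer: 0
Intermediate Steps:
S = 30 (S = 5*6 = 30)
s = 0 (s = (5*0)*(-1 - 3) = 0*(-4) = 0)
S*s = 30*0 = 0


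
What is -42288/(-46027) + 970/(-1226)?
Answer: 3599449/28214551 ≈ 0.12757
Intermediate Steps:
-42288/(-46027) + 970/(-1226) = -42288*(-1/46027) + 970*(-1/1226) = 42288/46027 - 485/613 = 3599449/28214551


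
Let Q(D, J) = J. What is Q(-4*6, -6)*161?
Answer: -966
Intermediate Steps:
Q(-4*6, -6)*161 = -6*161 = -966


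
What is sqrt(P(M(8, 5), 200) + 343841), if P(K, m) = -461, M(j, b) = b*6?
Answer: 2*sqrt(85845) ≈ 585.99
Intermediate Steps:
M(j, b) = 6*b
sqrt(P(M(8, 5), 200) + 343841) = sqrt(-461 + 343841) = sqrt(343380) = 2*sqrt(85845)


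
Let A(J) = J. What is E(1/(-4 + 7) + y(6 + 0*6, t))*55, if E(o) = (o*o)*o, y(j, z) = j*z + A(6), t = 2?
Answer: 9150625/27 ≈ 3.3891e+5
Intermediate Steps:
y(j, z) = 6 + j*z (y(j, z) = j*z + 6 = 6 + j*z)
E(o) = o³ (E(o) = o²*o = o³)
E(1/(-4 + 7) + y(6 + 0*6, t))*55 = (1/(-4 + 7) + (6 + (6 + 0*6)*2))³*55 = (1/3 + (6 + (6 + 0)*2))³*55 = (⅓ + (6 + 6*2))³*55 = (⅓ + (6 + 12))³*55 = (⅓ + 18)³*55 = (55/3)³*55 = (166375/27)*55 = 9150625/27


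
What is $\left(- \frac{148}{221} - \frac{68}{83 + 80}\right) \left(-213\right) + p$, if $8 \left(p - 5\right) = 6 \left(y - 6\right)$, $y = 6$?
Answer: $\frac{8519491}{36023} \approx 236.5$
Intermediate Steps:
$p = 5$ ($p = 5 + \frac{6 \left(6 - 6\right)}{8} = 5 + \frac{6 \cdot 0}{8} = 5 + \frac{1}{8} \cdot 0 = 5 + 0 = 5$)
$\left(- \frac{148}{221} - \frac{68}{83 + 80}\right) \left(-213\right) + p = \left(- \frac{148}{221} - \frac{68}{83 + 80}\right) \left(-213\right) + 5 = \left(\left(-148\right) \frac{1}{221} - \frac{68}{163}\right) \left(-213\right) + 5 = \left(- \frac{148}{221} - \frac{68}{163}\right) \left(-213\right) + 5 = \left(- \frac{39152}{36023}\right) \left(-213\right) + 5 = \frac{8339376}{36023} + 5 = \frac{8519491}{36023}$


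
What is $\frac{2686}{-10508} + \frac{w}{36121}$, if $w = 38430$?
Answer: $\frac{153400717}{189779734} \approx 0.80831$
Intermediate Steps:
$\frac{2686}{-10508} + \frac{w}{36121} = \frac{2686}{-10508} + \frac{38430}{36121} = 2686 \left(- \frac{1}{10508}\right) + 38430 \cdot \frac{1}{36121} = - \frac{1343}{5254} + \frac{38430}{36121} = \frac{153400717}{189779734}$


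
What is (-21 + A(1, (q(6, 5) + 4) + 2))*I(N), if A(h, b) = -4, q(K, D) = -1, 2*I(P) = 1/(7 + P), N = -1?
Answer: -25/12 ≈ -2.0833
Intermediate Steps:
I(P) = 1/(2*(7 + P))
(-21 + A(1, (q(6, 5) + 4) + 2))*I(N) = (-21 - 4)*(1/(2*(7 - 1))) = -25/(2*6) = -25*1/12 = -25/12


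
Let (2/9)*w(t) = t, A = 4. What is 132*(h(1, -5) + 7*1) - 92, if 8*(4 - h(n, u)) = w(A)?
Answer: 1063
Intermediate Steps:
w(t) = 9*t/2
h(n, u) = 7/4 (h(n, u) = 4 - 9*4/16 = 4 - 1/8*18 = 4 - 9/4 = 7/4)
132*(h(1, -5) + 7*1) - 92 = 132*(7/4 + 7*1) - 92 = 132*(7/4 + 7) - 92 = 132*(35/4) - 92 = 1155 - 92 = 1063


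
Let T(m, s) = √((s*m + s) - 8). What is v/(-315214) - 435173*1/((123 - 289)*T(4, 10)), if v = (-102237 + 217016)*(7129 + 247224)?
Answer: -29194382987/315214 + 435173*√42/6972 ≈ -92213.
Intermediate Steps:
T(m, s) = √(-8 + s + m*s) (T(m, s) = √((m*s + s) - 8) = √((s + m*s) - 8) = √(-8 + s + m*s))
v = 29194382987 (v = 114779*254353 = 29194382987)
v/(-315214) - 435173*1/((123 - 289)*T(4, 10)) = 29194382987/(-315214) - 435173*1/((123 - 289)*√(-8 + 10 + 4*10)) = 29194382987*(-1/315214) - 435173*(-1/(166*√(-8 + 10 + 40))) = -29194382987/315214 - 435173*(-√42/6972) = -29194382987/315214 - (-435173)*√42/6972 = -29194382987/315214 + 435173*√42/6972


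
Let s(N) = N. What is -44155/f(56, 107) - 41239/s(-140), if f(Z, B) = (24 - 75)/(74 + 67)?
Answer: 291240963/2380 ≈ 1.2237e+5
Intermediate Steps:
f(Z, B) = -17/47 (f(Z, B) = -51/141 = -51*1/141 = -17/47)
-44155/f(56, 107) - 41239/s(-140) = -44155/(-17/47) - 41239/(-140) = -44155*(-47/17) - 41239*(-1/140) = 2075285/17 + 41239/140 = 291240963/2380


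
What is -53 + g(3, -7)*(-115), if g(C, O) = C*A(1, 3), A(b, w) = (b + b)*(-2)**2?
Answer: -2813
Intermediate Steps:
A(b, w) = 8*b (A(b, w) = (2*b)*4 = 8*b)
g(C, O) = 8*C (g(C, O) = C*(8*1) = C*8 = 8*C)
-53 + g(3, -7)*(-115) = -53 + (8*3)*(-115) = -53 + 24*(-115) = -53 - 2760 = -2813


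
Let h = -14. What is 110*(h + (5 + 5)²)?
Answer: 9460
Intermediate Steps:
110*(h + (5 + 5)²) = 110*(-14 + (5 + 5)²) = 110*(-14 + 10²) = 110*(-14 + 100) = 110*86 = 9460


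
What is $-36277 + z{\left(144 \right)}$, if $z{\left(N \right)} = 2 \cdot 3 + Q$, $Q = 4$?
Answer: $-36267$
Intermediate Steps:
$z{\left(N \right)} = 10$ ($z{\left(N \right)} = 2 \cdot 3 + 4 = 6 + 4 = 10$)
$-36277 + z{\left(144 \right)} = -36277 + 10 = -36267$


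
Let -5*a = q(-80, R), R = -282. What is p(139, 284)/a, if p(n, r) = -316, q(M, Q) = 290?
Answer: 158/29 ≈ 5.4483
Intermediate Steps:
a = -58 (a = -⅕*290 = -58)
p(139, 284)/a = -316/(-58) = -316*(-1/58) = 158/29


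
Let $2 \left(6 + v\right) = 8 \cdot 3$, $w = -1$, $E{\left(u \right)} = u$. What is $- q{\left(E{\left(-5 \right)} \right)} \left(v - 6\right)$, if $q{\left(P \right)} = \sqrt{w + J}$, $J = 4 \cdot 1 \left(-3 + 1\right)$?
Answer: $0$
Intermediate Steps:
$J = -8$ ($J = 4 \cdot 1 \left(-2\right) = 4 \left(-2\right) = -8$)
$v = 6$ ($v = -6 + \frac{8 \cdot 3}{2} = -6 + \frac{1}{2} \cdot 24 = -6 + 12 = 6$)
$q{\left(P \right)} = 3 i$ ($q{\left(P \right)} = \sqrt{-1 - 8} = \sqrt{-9} = 3 i$)
$- q{\left(E{\left(-5 \right)} \right)} \left(v - 6\right) = - 3 i \left(6 - 6\right) = - 3 i 0 = \left(-1\right) 0 = 0$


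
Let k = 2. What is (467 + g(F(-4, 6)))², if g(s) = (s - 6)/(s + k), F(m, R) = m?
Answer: 222784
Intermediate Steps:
g(s) = (-6 + s)/(2 + s) (g(s) = (s - 6)/(s + 2) = (-6 + s)/(2 + s))
(467 + g(F(-4, 6)))² = (467 + (-6 - 4)/(2 - 4))² = (467 - 10/(-2))² = (467 - ½*(-10))² = (467 + 5)² = 472² = 222784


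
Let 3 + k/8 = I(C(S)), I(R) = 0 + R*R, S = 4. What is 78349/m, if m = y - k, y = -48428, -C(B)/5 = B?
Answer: -78349/51604 ≈ -1.5183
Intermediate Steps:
C(B) = -5*B
I(R) = R² (I(R) = 0 + R² = R²)
k = 3176 (k = -24 + 8*(-5*4)² = -24 + 8*(-20)² = -24 + 8*400 = -24 + 3200 = 3176)
m = -51604 (m = -48428 - 1*3176 = -48428 - 3176 = -51604)
78349/m = 78349/(-51604) = 78349*(-1/51604) = -78349/51604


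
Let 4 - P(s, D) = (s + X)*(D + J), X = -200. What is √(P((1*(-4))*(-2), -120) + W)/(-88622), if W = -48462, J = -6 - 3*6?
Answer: -I*√76106/88622 ≈ -0.0031129*I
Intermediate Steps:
J = -24 (J = -6 - 18 = -24)
P(s, D) = 4 - (-200 + s)*(-24 + D) (P(s, D) = 4 - (s - 200)*(D - 24) = 4 - (-200 + s)*(-24 + D))
√(P((1*(-4))*(-2), -120) + W)/(-88622) = √((-4796 + 24*((1*(-4))*(-2)) + 200*(-120) - 1*(-120)*(1*(-4))*(-2)) - 48462)/(-88622) = √((-4796 + 24*(-4*(-2)) - 24000 - 1*(-120)*(-4*(-2))) - 48462)*(-1/88622) = √((-4796 + 24*8 - 24000 - 1*(-120)*8) - 48462)*(-1/88622) = √((-4796 + 192 - 24000 + 960) - 48462)*(-1/88622) = √(-27644 - 48462)*(-1/88622) = √(-76106)*(-1/88622) = (I*√76106)*(-1/88622) = -I*√76106/88622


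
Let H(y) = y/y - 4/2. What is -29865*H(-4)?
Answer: 29865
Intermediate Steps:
H(y) = -1 (H(y) = 1 - 4*½ = 1 - 2 = -1)
-29865*H(-4) = -29865*(-1) = 29865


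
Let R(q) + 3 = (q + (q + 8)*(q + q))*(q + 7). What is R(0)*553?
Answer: -1659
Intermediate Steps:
R(q) = -3 + (7 + q)*(q + 2*q*(8 + q)) (R(q) = -3 + (q + (q + 8)*(q + q))*(q + 7) = -3 + (q + (8 + q)*(2*q))*(7 + q) = -3 + (q + 2*q*(8 + q))*(7 + q) = -3 + (7 + q)*(q + 2*q*(8 + q)))
R(0)*553 = (-3 + 2*0³ + 31*0² + 119*0)*553 = (-3 + 2*0 + 31*0 + 0)*553 = (-3 + 0 + 0 + 0)*553 = -3*553 = -1659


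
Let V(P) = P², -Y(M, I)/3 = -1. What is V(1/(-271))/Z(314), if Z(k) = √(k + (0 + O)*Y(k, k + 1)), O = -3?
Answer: √305/22399505 ≈ 7.7967e-7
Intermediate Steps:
Y(M, I) = 3 (Y(M, I) = -3*(-1) = 3)
Z(k) = √(-9 + k) (Z(k) = √(k + (0 - 3)*3) = √(k - 3*3) = √(k - 9) = √(-9 + k))
V(1/(-271))/Z(314) = (1/(-271))²/(√(-9 + 314)) = (-1/271)²/(√305) = (√305/305)/73441 = √305/22399505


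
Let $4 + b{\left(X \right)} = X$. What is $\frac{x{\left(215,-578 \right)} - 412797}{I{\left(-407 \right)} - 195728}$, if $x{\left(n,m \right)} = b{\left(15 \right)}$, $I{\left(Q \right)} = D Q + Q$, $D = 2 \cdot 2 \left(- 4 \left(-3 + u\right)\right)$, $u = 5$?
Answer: $\frac{412786}{183111} \approx 2.2543$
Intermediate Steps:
$D = -32$ ($D = 2 \cdot 2 \left(- 4 \left(-3 + 5\right)\right) = 4 \left(\left(-4\right) 2\right) = 4 \left(-8\right) = -32$)
$I{\left(Q \right)} = - 31 Q$ ($I{\left(Q \right)} = - 32 Q + Q = - 31 Q$)
$b{\left(X \right)} = -4 + X$
$x{\left(n,m \right)} = 11$ ($x{\left(n,m \right)} = -4 + 15 = 11$)
$\frac{x{\left(215,-578 \right)} - 412797}{I{\left(-407 \right)} - 195728} = \frac{11 - 412797}{\left(-31\right) \left(-407\right) - 195728} = - \frac{412786}{12617 - 195728} = - \frac{412786}{-183111} = \left(-412786\right) \left(- \frac{1}{183111}\right) = \frac{412786}{183111}$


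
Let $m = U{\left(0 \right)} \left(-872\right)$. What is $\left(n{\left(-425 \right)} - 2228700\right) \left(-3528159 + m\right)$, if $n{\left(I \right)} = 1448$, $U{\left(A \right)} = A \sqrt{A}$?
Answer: $7858099189068$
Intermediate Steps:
$U{\left(A \right)} = A^{\frac{3}{2}}$
$m = 0$ ($m = 0^{\frac{3}{2}} \left(-872\right) = 0 \left(-872\right) = 0$)
$\left(n{\left(-425 \right)} - 2228700\right) \left(-3528159 + m\right) = \left(1448 - 2228700\right) \left(-3528159 + 0\right) = \left(-2227252\right) \left(-3528159\right) = 7858099189068$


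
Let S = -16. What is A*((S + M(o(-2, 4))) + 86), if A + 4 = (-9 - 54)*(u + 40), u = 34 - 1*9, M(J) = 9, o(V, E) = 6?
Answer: -323821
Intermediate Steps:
u = 25 (u = 34 - 9 = 25)
A = -4099 (A = -4 + (-9 - 54)*(25 + 40) = -4 - 63*65 = -4 - 4095 = -4099)
A*((S + M(o(-2, 4))) + 86) = -4099*((-16 + 9) + 86) = -4099*(-7 + 86) = -4099*79 = -323821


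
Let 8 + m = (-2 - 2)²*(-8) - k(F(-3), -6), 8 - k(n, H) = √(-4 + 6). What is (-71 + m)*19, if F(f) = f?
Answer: -4085 + 19*√2 ≈ -4058.1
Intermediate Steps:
k(n, H) = 8 - √2 (k(n, H) = 8 - √(-4 + 6) = 8 - √2)
m = -144 + √2 (m = -8 + ((-2 - 2)²*(-8) - (8 - √2)) = -8 + ((-4)²*(-8) + (-8 + √2)) = -8 + (16*(-8) + (-8 + √2)) = -8 + (-128 + (-8 + √2)) = -8 + (-136 + √2) = -144 + √2 ≈ -142.59)
(-71 + m)*19 = (-71 + (-144 + √2))*19 = (-215 + √2)*19 = -4085 + 19*√2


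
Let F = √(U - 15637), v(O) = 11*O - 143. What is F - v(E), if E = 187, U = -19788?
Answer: -1914 + 5*I*√1417 ≈ -1914.0 + 188.22*I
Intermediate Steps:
v(O) = -143 + 11*O
F = 5*I*√1417 (F = √(-19788 - 15637) = √(-35425) = 5*I*√1417 ≈ 188.22*I)
F - v(E) = 5*I*√1417 - (-143 + 11*187) = 5*I*√1417 - (-143 + 2057) = 5*I*√1417 - 1*1914 = 5*I*√1417 - 1914 = -1914 + 5*I*√1417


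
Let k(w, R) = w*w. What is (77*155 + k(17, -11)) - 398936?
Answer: -386712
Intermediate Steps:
k(w, R) = w²
(77*155 + k(17, -11)) - 398936 = (77*155 + 17²) - 398936 = (11935 + 289) - 398936 = 12224 - 398936 = -386712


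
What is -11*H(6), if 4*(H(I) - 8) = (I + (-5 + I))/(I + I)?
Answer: -4301/48 ≈ -89.604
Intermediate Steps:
H(I) = 8 + (-5 + 2*I)/(8*I) (H(I) = 8 + ((I + (-5 + I))/(I + I))/4 = 8 + ((-5 + 2*I)/((2*I)))/4 = 8 + ((-5 + 2*I)*(1/(2*I)))/4 = 8 + ((-5 + 2*I)/(2*I))/4 = 8 + (-5 + 2*I)/(8*I))
-11*H(6) = -11*(-5 + 66*6)/(8*6) = -11*(-5 + 396)/(8*6) = -11*391/(8*6) = -11*391/48 = -4301/48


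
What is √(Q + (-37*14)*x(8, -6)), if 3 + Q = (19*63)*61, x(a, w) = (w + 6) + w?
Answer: 3*√8458 ≈ 275.90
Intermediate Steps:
x(a, w) = 6 + 2*w (x(a, w) = (6 + w) + w = 6 + 2*w)
Q = 73014 (Q = -3 + (19*63)*61 = -3 + 1197*61 = -3 + 73017 = 73014)
√(Q + (-37*14)*x(8, -6)) = √(73014 + (-37*14)*(6 + 2*(-6))) = √(73014 - 518*(6 - 12)) = √(73014 - 518*(-6)) = √(73014 + 3108) = √76122 = 3*√8458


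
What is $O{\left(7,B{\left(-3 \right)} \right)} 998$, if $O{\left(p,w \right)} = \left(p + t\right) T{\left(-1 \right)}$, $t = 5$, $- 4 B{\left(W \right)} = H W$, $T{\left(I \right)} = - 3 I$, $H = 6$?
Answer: $35928$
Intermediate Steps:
$B{\left(W \right)} = - \frac{3 W}{2}$ ($B{\left(W \right)} = - \frac{6 W}{4} = - \frac{3 W}{2}$)
$O{\left(p,w \right)} = 15 + 3 p$ ($O{\left(p,w \right)} = \left(p + 5\right) \left(\left(-3\right) \left(-1\right)\right) = \left(5 + p\right) 3 = 15 + 3 p$)
$O{\left(7,B{\left(-3 \right)} \right)} 998 = \left(15 + 3 \cdot 7\right) 998 = \left(15 + 21\right) 998 = 36 \cdot 998 = 35928$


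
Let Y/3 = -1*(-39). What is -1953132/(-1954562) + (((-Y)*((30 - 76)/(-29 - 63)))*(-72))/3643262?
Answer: 4113166404/4111421167 ≈ 1.0004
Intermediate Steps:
Y = 117 (Y = 3*(-1*(-39)) = 3*39 = 117)
-1953132/(-1954562) + (((-Y)*((30 - 76)/(-29 - 63)))*(-72))/3643262 = -1953132/(-1954562) + (((-1*117)*((30 - 76)/(-29 - 63)))*(-72))/3643262 = -1953132*(-1/1954562) + (-(-5382)/(-92)*(-72))*(1/3643262) = 976566/977281 + (-(-5382)*(-1)/92*(-72))*(1/3643262) = 976566/977281 + (-117*½*(-72))*(1/3643262) = 976566/977281 - 117/2*(-72)*(1/3643262) = 976566/977281 + 4212*(1/3643262) = 976566/977281 + 2106/1821631 = 4113166404/4111421167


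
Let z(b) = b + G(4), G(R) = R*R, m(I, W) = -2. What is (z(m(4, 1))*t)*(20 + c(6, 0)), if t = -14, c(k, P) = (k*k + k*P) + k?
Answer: -12152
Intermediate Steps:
c(k, P) = k + k**2 + P*k (c(k, P) = (k**2 + P*k) + k = k + k**2 + P*k)
G(R) = R**2
z(b) = 16 + b (z(b) = b + 4**2 = b + 16 = 16 + b)
(z(m(4, 1))*t)*(20 + c(6, 0)) = ((16 - 2)*(-14))*(20 + 6*(1 + 0 + 6)) = (14*(-14))*(20 + 6*7) = -196*(20 + 42) = -196*62 = -12152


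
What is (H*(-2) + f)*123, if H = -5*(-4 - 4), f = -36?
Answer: -14268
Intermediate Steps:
H = 40 (H = -5*(-8) = 40)
(H*(-2) + f)*123 = (40*(-2) - 36)*123 = (-80 - 36)*123 = -116*123 = -14268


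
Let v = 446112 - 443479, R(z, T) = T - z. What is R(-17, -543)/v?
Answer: -526/2633 ≈ -0.19977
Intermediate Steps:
v = 2633
R(-17, -543)/v = (-543 - 1*(-17))/2633 = (-543 + 17)*(1/2633) = -526*1/2633 = -526/2633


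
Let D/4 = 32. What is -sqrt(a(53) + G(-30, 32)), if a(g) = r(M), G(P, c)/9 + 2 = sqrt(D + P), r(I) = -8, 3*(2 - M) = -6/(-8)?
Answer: -sqrt(-26 + 63*sqrt(2)) ≈ -7.9433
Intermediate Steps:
M = 7/4 (M = 2 - (-2)/(-8) = 2 - (-2)*(-1)/8 = 2 - 1/3*3/4 = 2 - 1/4 = 7/4 ≈ 1.7500)
D = 128 (D = 4*32 = 128)
G(P, c) = -18 + 9*sqrt(128 + P)
a(g) = -8
-sqrt(a(53) + G(-30, 32)) = -sqrt(-8 + (-18 + 9*sqrt(128 - 30))) = -sqrt(-8 + (-18 + 9*sqrt(98))) = -sqrt(-8 + (-18 + 9*(7*sqrt(2)))) = -sqrt(-8 + (-18 + 63*sqrt(2))) = -sqrt(-26 + 63*sqrt(2))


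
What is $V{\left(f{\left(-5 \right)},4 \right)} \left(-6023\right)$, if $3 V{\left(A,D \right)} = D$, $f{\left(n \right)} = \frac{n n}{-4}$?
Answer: $- \frac{24092}{3} \approx -8030.7$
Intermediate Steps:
$f{\left(n \right)} = - \frac{n^{2}}{4}$ ($f{\left(n \right)} = n^{2} \left(- \frac{1}{4}\right) = - \frac{n^{2}}{4}$)
$V{\left(A,D \right)} = \frac{D}{3}$
$V{\left(f{\left(-5 \right)},4 \right)} \left(-6023\right) = \frac{1}{3} \cdot 4 \left(-6023\right) = \frac{4}{3} \left(-6023\right) = - \frac{24092}{3}$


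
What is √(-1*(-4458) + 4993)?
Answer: √9451 ≈ 97.216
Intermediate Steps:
√(-1*(-4458) + 4993) = √(4458 + 4993) = √9451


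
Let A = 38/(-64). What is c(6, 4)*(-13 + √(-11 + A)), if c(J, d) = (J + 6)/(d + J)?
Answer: -78/5 + 3*I*√742/20 ≈ -15.6 + 4.086*I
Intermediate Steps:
c(J, d) = (6 + J)/(J + d)
A = -19/32 (A = 38*(-1/64) = -19/32 ≈ -0.59375)
c(6, 4)*(-13 + √(-11 + A)) = ((6 + 6)/(6 + 4))*(-13 + √(-11 - 19/32)) = (12/10)*(-13 + √(-371/32)) = ((⅒)*12)*(-13 + I*√742/8) = 6*(-13 + I*√742/8)/5 = -78/5 + 3*I*√742/20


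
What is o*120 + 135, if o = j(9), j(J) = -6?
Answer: -585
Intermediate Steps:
o = -6
o*120 + 135 = -6*120 + 135 = -720 + 135 = -585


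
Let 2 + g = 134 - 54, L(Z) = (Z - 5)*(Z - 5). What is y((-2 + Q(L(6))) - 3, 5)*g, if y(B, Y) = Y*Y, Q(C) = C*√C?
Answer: 1950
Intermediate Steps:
L(Z) = (-5 + Z)² (L(Z) = (-5 + Z)*(-5 + Z) = (-5 + Z)²)
Q(C) = C^(3/2)
y(B, Y) = Y²
g = 78 (g = -2 + (134 - 54) = -2 + 80 = 78)
y((-2 + Q(L(6))) - 3, 5)*g = 5²*78 = 25*78 = 1950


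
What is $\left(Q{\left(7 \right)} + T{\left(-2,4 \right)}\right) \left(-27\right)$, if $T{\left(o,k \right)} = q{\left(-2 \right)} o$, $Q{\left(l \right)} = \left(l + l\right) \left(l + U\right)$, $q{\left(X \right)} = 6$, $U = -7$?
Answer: $324$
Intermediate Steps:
$Q{\left(l \right)} = 2 l \left(-7 + l\right)$ ($Q{\left(l \right)} = \left(l + l\right) \left(l - 7\right) = 2 l \left(-7 + l\right)$)
$T{\left(o,k \right)} = 6 o$
$\left(Q{\left(7 \right)} + T{\left(-2,4 \right)}\right) \left(-27\right) = \left(2 \cdot 7 \left(-7 + 7\right) + 6 \left(-2\right)\right) \left(-27\right) = \left(2 \cdot 7 \cdot 0 - 12\right) \left(-27\right) = \left(0 - 12\right) \left(-27\right) = \left(-12\right) \left(-27\right) = 324$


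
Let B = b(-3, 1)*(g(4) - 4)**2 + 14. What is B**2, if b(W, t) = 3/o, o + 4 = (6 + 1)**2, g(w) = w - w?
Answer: 51076/225 ≈ 227.00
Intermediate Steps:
g(w) = 0
o = 45 (o = -4 + (6 + 1)**2 = -4 + 7**2 = -4 + 49 = 45)
b(W, t) = 1/15 (b(W, t) = 3/45 = 3*(1/45) = 1/15)
B = 226/15 (B = (0 - 4)**2/15 + 14 = (1/15)*(-4)**2 + 14 = (1/15)*16 + 14 = 16/15 + 14 = 226/15 ≈ 15.067)
B**2 = (226/15)**2 = 51076/225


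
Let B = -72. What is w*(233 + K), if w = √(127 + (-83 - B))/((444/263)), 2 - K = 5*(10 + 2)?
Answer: 46025*√29/222 ≈ 1116.5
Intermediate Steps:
K = -58 (K = 2 - 5*(10 + 2) = 2 - 5*12 = 2 - 1*60 = 2 - 60 = -58)
w = 263*√29/222 (w = √(127 + (-83 - 1*(-72)))/((444/263)) = √(127 + (-83 + 72))/((444*(1/263))) = √(127 - 11)/(444/263) = √116*(263/444) = (2*√29)*(263/444) = 263*√29/222 ≈ 6.3797)
w*(233 + K) = (263*√29/222)*(233 - 58) = (263*√29/222)*175 = 46025*√29/222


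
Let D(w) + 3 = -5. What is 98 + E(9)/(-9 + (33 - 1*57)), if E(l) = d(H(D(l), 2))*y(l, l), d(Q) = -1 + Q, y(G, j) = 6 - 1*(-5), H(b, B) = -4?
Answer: 299/3 ≈ 99.667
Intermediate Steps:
D(w) = -8 (D(w) = -3 - 5 = -8)
y(G, j) = 11 (y(G, j) = 6 + 5 = 11)
E(l) = -55 (E(l) = (-1 - 4)*11 = -5*11 = -55)
98 + E(9)/(-9 + (33 - 1*57)) = 98 - 55/(-9 + (33 - 1*57)) = 98 - 55/(-9 + (33 - 57)) = 98 - 55/(-9 - 24) = 98 - 55/(-33) = 98 - 1/33*(-55) = 98 + 5/3 = 299/3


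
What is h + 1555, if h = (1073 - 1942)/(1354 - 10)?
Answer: 2089051/1344 ≈ 1554.4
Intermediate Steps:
h = -869/1344 ≈ -0.64658
h + 1555 = -869/1344 + 1555 = 2089051/1344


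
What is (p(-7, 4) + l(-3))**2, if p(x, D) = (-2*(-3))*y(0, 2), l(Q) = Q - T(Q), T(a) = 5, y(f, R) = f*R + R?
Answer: 16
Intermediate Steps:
y(f, R) = R + R*f (y(f, R) = R*f + R = R + R*f)
l(Q) = -5 + Q (l(Q) = Q - 1*5 = Q - 5 = -5 + Q)
p(x, D) = 12 (p(x, D) = (-2*(-3))*(2*(1 + 0)) = 6*(2*1) = 6*2 = 12)
(p(-7, 4) + l(-3))**2 = (12 + (-5 - 3))**2 = (12 - 8)**2 = 4**2 = 16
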